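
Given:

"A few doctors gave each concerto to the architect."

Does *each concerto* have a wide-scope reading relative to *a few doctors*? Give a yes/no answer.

Both DPs are arguments of the same predicate; there is no clause or island boundary between them.
Clause-internal QR can adjoin the lower DP above the subject, yielding the inverse reading.

Yes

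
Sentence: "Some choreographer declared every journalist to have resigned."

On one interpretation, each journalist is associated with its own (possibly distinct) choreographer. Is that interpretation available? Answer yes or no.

The paraphrase describes the scope ordering *every journalist* > *some choreographer*.
ECM infinitives lack a CP barrier, so *every journalist* can QR over the matrix subject *some choreographer*.
Clause-internal QR can adjoin the lower DP above the subject, yielding the inverse reading.

Yes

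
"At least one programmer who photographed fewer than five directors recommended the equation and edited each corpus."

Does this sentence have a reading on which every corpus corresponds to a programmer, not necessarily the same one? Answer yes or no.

No

This is the *each corpus* > *at least one programmer* reading.
Structurally, *each corpus* is inside one conjunct of the coordinate structure (*edited each corpus*).
Asymmetric QR out of one conjunct violates the Coordinate Structure Constraint.
*each corpus* is confined to the island and cannot take scope over *at least one programmer*.
(Only the surface reading survives: one fixed programmer with respect to all the relevant corpora.)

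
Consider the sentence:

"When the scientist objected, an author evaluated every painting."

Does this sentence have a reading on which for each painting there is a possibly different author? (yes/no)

The paraphrase describes the scope ordering *every painting* > *an author*.
Neither queried DP is inside the adjunct, so the adjunct-island constraint does not apply.
Ordinary QR to a clause-peripheral position gives the wide-scope LF for the lower DP.

Yes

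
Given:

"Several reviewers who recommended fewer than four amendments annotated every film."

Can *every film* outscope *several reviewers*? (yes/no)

Yes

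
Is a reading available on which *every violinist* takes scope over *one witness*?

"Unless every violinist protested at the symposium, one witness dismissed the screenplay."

The target quantifier *every violinist* is part of the adjunct clause *unless every violinist protested at the symposium*.
Adjunct clauses are scope islands: a quantifier inside an adjunct cannot raise into the matrix clause.
There is no licit LF on which *every violinist* c-commands *one witness*.

No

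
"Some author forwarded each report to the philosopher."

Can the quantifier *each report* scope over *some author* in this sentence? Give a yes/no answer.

Yes

*some author* and *each report* are co-arguments of the matrix verb, with nothing but a clause-internal boundary between them.
With no island boundary between them, the object can take inverse scope over the subject via ordinary QR within the clause.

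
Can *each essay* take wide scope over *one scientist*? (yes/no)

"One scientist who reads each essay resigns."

No

Structurally, *each essay* is inside the relative clause *who reads each essay*.
Relative clauses are scope islands: a quantifier cannot QR out of a relative clause to take scope in the matrix clause.
So *each essay* cannot raise high enough to outscope *one scientist*; only the surface ordering *one scientist* > *each essay* is available.
(Only the surface reading survives: one fixed scientist with respect to all the relevant essays.)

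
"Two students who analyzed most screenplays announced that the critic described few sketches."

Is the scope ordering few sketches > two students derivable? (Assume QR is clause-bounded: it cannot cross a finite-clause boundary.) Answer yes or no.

No

*few sketches* is embedded in the finite complement clause *that the critic described few sketches*.
Given the clause-boundedness assumption, QR cannot cross the finite CP into the matrix.
So *few sketches* cannot raise high enough to outscope *two students*; only the surface ordering *two students* > *few sketches* is available.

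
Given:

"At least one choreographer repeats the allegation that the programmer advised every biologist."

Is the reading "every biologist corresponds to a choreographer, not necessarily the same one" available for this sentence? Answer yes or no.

No

The paraphrase describes the scope ordering *every biologist* > *at least one choreographer*.
The DP *every biologist* is contained in the complex NP *the allegation that the programmer advised every biologist*.
The Complex NP Constraint bars QR out of the complement clause of a noun.
So *every biologist* cannot raise to a position above *at least one choreographer*.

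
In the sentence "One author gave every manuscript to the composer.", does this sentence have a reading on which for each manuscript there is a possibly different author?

The paraphrase describes the scope ordering *every manuscript* > *one author*.
*one author* and *every manuscript* are co-arguments of the matrix verb, with nothing but a clause-internal boundary between them.
QR within a single clause is free, so the lower quantifier may take scope over the higher one.
The sentence is scopally ambiguous between *one author* > *every manuscript* and *every manuscript* > *one author*.

Yes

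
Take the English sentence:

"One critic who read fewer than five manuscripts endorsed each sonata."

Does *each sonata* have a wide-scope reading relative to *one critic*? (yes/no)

Yes

Although the sentence contains a relative clause (*who read fewer than five manuscripts*), *each sonata* is outside it, in the matrix VP.
Clause-internal QR can adjoin the lower DP above the subject, yielding the inverse reading.
Both orderings are possible: *one critic* > *each sonata* and *each sonata* > *one critic*.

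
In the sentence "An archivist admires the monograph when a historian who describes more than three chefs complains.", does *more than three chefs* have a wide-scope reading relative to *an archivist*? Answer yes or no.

No

*more than three chefs* occurs within the relative clause *who describes more than three chefs*, which is itself inside the adjunct *when a historian who describes more than three chefs complains*.
Even if one barrier were somehow void, the other would still block QR.
So *more than three chefs* cannot raise to a position above *an archivist*.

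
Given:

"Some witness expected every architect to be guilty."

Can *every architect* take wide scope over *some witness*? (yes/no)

Yes

This is an ECM construction: *every architect* is the infinitival subject, Case-marked by the matrix verb, and the infinitive is transparent for QR.
QR within a single clause is free, so the lower quantifier may take scope over the higher one.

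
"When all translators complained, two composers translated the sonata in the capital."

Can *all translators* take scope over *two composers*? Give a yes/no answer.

Structurally, *all translators* is inside the adjunct clause *when all translators complained*.
Adverbial clauses are not L-marked, so they are barriers for QR — the quantifier cannot escape the adjunct.
There is no licit LF on which *all translators* c-commands *two composers*.

No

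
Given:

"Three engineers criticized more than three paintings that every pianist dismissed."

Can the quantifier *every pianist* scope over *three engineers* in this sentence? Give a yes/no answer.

No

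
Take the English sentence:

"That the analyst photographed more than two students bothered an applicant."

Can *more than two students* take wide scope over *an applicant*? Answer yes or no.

*more than two students* occurs within the sentential subject *that the analyst photographed more than two students*.
Clausal subjects are scope islands; QR from inside the subject into the matrix is barred.
*more than two students* > *an applicant* would require crossing that boundary, which is illicit.

No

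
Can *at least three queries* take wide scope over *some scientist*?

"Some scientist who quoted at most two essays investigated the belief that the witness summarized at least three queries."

No

*at least three queries* sits inside the complex NP *the belief that the witness summarized at least three queries*.
The complex NP is opaque for QR — the quantifier is frozen inside the noun's complement.
The inverse ordering *at least three queries* > *some scientist* is therefore underivable.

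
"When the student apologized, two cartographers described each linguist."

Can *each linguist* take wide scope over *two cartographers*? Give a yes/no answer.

Yes

*each linguist* is a matrix argument; the adjunct is an island but the target quantifier is outside it.
With no island boundary between them, the object can take inverse scope over the subject via ordinary QR within the clause.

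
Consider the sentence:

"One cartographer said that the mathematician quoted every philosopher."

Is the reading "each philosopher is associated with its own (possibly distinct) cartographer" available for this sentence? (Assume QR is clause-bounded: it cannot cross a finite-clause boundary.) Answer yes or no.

No

That reading corresponds to *every philosopher* > *one cartographer*.
Structurally, *every philosopher* is inside the finite complement clause *that the mathematician quoted every philosopher*.
Under clause-bounded QR, a quantifier in an embedded finite clause cannot raise into the matrix clause.
So the wide-scope reading for *every philosopher* is blocked.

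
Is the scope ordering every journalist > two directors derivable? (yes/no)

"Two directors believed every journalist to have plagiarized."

Yes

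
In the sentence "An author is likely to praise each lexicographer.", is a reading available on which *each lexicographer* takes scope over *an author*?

Yes

*each lexicographer* is the object of the infinitival complement of a raising predicate; raising infinitives are transparent for QR, so the two DPs are in effect clausemates.
No island intervenes, so both surface and inverse scope are derivable.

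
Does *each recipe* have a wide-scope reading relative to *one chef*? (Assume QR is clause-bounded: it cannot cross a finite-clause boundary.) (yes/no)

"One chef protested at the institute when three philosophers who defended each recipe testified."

No

*each recipe* is embedded in the relative clause *who defended each recipe*, which is itself inside the adjunct *when three philosophers who defended each recipe testified*.
Both the relative clause and the enclosing adjunct are scope islands; QR cannot cross either.
*each recipe* > *one chef* would require crossing that boundary, which is illicit.
(Only the surface reading survives: one fixed chef with respect to all the relevant recipes.)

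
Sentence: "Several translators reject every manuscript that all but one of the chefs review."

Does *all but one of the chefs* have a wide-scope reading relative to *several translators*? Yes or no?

No

Structurally, *all but one of the chefs* is inside the relative clause *that all but one of the chefs review* modifying *every manuscript*.
Relative clauses block scope extraction: QR cannot target a position outside the modified NP.
So *all but one of the chefs* cannot raise high enough to outscope *several translators*; only the surface ordering *several translators* > *all but one of the chefs* is available.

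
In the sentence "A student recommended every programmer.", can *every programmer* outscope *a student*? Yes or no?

*a student* and *every programmer* are co-arguments of the matrix verb, with nothing but a clause-internal boundary between them.
QR within a single clause is free, so the lower quantifier may take scope over the higher one.

Yes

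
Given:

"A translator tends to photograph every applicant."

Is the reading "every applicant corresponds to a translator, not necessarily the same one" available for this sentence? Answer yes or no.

The paraphrase describes the scope ordering *every applicant* > *a translator*.
*every applicant* is the object of the infinitival complement of a raising predicate; raising infinitives are transparent for QR, so the two DPs are in effect clausemates.
Ordinary QR to a clause-peripheral position gives the wide-scope LF for the lower DP.
The sentence is scopally ambiguous between *a translator* > *every applicant* and *every applicant* > *a translator*.

Yes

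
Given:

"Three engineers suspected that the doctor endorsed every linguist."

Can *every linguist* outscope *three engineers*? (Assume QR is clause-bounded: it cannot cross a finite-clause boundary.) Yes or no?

*every linguist* occurs within the finite complement clause *that the doctor endorsed every linguist*.
QR is clause-bounded, so the finite complement is a scope island for the embedded quantifier.
So *every linguist* cannot raise high enough to outscope *three engineers*; only the surface ordering *three engineers* > *every linguist* is available.

No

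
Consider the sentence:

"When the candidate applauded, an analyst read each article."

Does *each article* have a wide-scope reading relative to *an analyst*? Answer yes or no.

Yes

Although there is an adjunct clause, *each article* is in the main clause, not inside the adjunct.
With no island boundary between them, the object can take inverse scope over the subject via ordinary QR within the clause.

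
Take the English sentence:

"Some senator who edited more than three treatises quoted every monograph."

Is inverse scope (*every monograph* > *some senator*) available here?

Yes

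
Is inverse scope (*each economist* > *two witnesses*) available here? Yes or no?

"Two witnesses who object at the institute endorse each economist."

Yes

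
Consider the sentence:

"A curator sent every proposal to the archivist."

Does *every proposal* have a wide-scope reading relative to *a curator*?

Yes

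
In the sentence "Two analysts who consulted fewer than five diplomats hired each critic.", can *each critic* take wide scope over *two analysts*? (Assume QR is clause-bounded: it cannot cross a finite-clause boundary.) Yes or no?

The RC *who consulted fewer than five diplomats* is an island, but *each critic* is not inside it — it is the matrix object, a clausemate of *two analysts*.
Clause-internal QR can adjoin the lower DP above the subject, yielding the inverse reading.
The sentence is scopally ambiguous between *two analysts* > *each critic* and *each critic* > *two analysts*.

Yes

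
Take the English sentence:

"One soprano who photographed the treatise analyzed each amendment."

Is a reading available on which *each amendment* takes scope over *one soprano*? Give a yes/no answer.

Yes

The relative clause *who photographed the treatise* modifies *one soprano*, but *each amendment* is not inside that relative clause — it is an argument of the matrix verb.
QR within a single clause is free, so the lower quantifier may take scope over the higher one.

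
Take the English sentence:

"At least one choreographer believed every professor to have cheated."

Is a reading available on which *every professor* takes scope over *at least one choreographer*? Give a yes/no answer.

ECM infinitives lack a CP barrier, so *every professor* can QR over the matrix subject *at least one choreographer*.
Nothing blocks QR of the lower DP to a position above the higher one, so inverse scope is available.

Yes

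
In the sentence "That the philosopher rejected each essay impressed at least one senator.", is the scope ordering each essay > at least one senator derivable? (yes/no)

No

The target quantifier *each essay* is part of the sentential subject *that the philosopher rejected each essay*.
The Sentential Subject Constraint rules out raising the quantifier out of the that-clause subject.
The ordering *each essay* > *at least one senator* is therefore underivable.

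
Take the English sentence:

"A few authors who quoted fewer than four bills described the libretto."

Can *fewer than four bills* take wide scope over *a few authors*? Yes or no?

No

*fewer than four bills* occurs within the relative clause *who quoted fewer than four bills*.
The relative clause forms an island for QR, so the quantifier is confined to the head noun's restrictor.
There is no licit LF on which *fewer than four bills* c-commands *a few authors*.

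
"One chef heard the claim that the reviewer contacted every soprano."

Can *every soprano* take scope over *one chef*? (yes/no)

No

The DP *every soprano* is contained in the complex NP *the claim that the reviewer contacted every soprano*.
Since the clause is the complement of a nominal head, the CNPC blocks scope extraction.
*every soprano* is confined to the island and cannot take scope over *one chef*.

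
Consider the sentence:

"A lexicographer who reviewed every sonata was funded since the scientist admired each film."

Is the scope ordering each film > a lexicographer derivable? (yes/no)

No

Structurally, *each film* is inside the adjunct clause *since the scientist admired each film*.
Since the clause is an adjunct (not a complement), the Adjunct Condition blocks QR across its edge.
*each film* is confined to the island and cannot take scope over *a lexicographer*.
(Only the surface reading survives: one fixed lexicographer with respect to all the relevant films.)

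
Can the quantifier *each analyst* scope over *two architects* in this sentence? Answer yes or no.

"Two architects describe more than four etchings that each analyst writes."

*each analyst* is embedded in the relative clause *that each analyst writes* modifying *more than four etchings*.
Quantifiers inside a relative clause are trapped there; the RC boundary blocks QR.
There is no licit LF on which *each analyst* c-commands *two architects*.

No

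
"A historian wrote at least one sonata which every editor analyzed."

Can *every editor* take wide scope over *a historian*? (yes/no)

No

The target quantifier *every editor* is part of the relative clause *which every editor analyzed* modifying *at least one sonata*.
Relative clauses are scope islands: a quantifier cannot QR out of a relative clause to take scope in the matrix clause.
There is no licit LF on which *every editor* c-commands *a historian*.
(Only the surface reading survives: one fixed historian with respect to all the relevant editors.)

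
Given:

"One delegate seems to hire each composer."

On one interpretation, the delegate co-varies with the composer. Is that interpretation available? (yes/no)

Yes

That reading corresponds to *each composer* > *one delegate*.
The matrix predicate is a raising verb, whose infinitival complement is not a scope island — *each composer* can QR into the matrix clause.
Clause-internal QR can adjoin the lower DP above the subject, yielding the inverse reading.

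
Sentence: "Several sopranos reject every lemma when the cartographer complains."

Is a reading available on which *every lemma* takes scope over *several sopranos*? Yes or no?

Yes

Although there is an adjunct clause, *every lemma* is in the main clause, not inside the adjunct.
No island intervenes, so both surface and inverse scope are derivable.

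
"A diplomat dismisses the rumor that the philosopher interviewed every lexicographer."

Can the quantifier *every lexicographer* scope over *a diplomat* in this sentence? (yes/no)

The DP *every lexicographer* is contained in the complex NP *the rumor that the philosopher interviewed every lexicographer*.
The Complex NP Constraint bars QR out of the complement clause of a noun.
So *every lexicographer* cannot raise to a position above *a diplomat*.

No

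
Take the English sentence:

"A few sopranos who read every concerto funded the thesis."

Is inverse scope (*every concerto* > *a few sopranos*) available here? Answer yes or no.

*every concerto* sits inside the relative clause *who read every concerto*.
Relative clauses block scope extraction: QR cannot target a position outside the modified NP.
So *every concerto* cannot raise to a position above *a few sopranos*.

No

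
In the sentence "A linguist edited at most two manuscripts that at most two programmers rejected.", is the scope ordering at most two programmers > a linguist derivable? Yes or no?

*at most two programmers* occurs within the relative clause *that at most two programmers rejected* modifying *at most two manuscripts*.
QR out of a relative clause is ruled out by the relative-clause island constraint.
So the wide-scope reading for *at most two programmers* is blocked.
(Only the surface reading survives: one fixed linguist with respect to all the relevant programmers.)

No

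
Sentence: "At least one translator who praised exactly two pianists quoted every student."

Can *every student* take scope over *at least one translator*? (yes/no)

*every student* sits in the matrix clause, not in the relative clause on *at least one translator*.
Clause-internal QR can adjoin the lower DP above the subject, yielding the inverse reading.

Yes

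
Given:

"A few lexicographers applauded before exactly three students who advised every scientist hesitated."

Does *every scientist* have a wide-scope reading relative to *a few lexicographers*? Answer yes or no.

No

The DP *every scientist* is contained in the relative clause *who advised every scientist*, which is itself inside the adjunct *before exactly three students who advised every scientist hesitated*.
Two island boundaries intervene — the relative clause and the adjunct. Either alone would block QR.
So *every scientist* cannot raise high enough to outscope *a few lexicographers*; only the surface ordering *a few lexicographers* > *every scientist* is available.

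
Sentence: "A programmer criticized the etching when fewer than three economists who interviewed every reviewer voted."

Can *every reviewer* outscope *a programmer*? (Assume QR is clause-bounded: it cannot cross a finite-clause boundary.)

*every reviewer* sits inside the relative clause *who interviewed every reviewer*, which is itself inside the adjunct *when fewer than three economists who interviewed every reviewer voted*.
Even if one barrier were somehow void, the other would still block QR.
Hence only narrow scope for *every reviewer* (under *a programmer*) survives.

No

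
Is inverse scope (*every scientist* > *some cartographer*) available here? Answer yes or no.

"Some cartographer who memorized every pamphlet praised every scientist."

*every scientist* sits in the matrix clause, not in the relative clause on *some cartographer*.
No island intervenes, so both surface and inverse scope are derivable.
Both orderings are possible: *some cartographer* > *every scientist* and *every scientist* > *some cartographer*.

Yes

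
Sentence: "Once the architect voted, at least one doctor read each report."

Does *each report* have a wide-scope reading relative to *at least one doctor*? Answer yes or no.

Yes

Although there is an adjunct clause, *each report* is in the main clause, not inside the adjunct.
No island intervenes, so both surface and inverse scope are derivable.
The sentence is scopally ambiguous between *at least one doctor* > *each report* and *each report* > *at least one doctor*.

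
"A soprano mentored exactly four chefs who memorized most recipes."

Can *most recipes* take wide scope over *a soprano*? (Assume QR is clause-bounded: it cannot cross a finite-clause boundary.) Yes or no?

*most recipes* is embedded in the relative clause *who memorized most recipes* modifying *exactly four chefs*.
Relative clauses are scope islands: a quantifier cannot QR out of a relative clause to take scope in the matrix clause.
The inverse ordering *most recipes* > *a soprano* is therefore underivable.

No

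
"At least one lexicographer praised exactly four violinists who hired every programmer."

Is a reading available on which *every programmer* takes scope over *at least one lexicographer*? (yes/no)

*every programmer* is embedded in the relative clause *who hired every programmer* modifying *exactly four violinists*.
Relative clauses are scope islands: a quantifier cannot QR out of a relative clause to take scope in the matrix clause.
So the wide-scope reading for *every programmer* is blocked.

No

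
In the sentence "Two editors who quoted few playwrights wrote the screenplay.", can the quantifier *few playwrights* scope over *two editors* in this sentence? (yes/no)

The DP *few playwrights* is contained in the relative clause *who quoted few playwrights*.
A relative clause is a scope island — quantifier raising cannot cross its boundary.
Hence only narrow scope for *few playwrights* (under *two editors*) survives.

No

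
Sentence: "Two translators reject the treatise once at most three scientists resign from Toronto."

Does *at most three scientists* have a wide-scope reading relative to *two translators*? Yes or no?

No

The DP *at most three scientists* is contained in the adjunct clause *once at most three scientists resign from Toronto*.
Scope out of an adjunct clause is unavailable: QR respects the adjunct-island constraint.
So the wide-scope reading for *at most three scientists* is blocked.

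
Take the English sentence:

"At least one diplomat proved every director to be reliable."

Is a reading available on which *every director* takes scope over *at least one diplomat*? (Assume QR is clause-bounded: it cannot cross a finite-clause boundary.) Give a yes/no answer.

Yes

This is an ECM construction: *every director* is the infinitival subject, Case-marked by the matrix verb, and the infinitive is transparent for QR.
Ordinary QR to a clause-peripheral position gives the wide-scope LF for the lower DP.
The sentence is scopally ambiguous between *at least one diplomat* > *every director* and *every director* > *at least one diplomat*.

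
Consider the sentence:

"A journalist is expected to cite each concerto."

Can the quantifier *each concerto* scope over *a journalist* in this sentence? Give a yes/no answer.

Yes

The matrix predicate is a raising verb, whose infinitival complement is not a scope island — *each concerto* can QR into the matrix clause.
QR within a single clause is free, so the lower quantifier may take scope over the higher one.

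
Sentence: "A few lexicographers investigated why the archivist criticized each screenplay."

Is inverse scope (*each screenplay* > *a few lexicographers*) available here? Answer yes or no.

No

Structurally, *each screenplay* is inside the embedded question *why the archivist criticized each screenplay*.
QR across an interrogative CP boundary is ruled out as a wh-island violation.
There is no licit LF on which *each screenplay* c-commands *a few lexicographers*.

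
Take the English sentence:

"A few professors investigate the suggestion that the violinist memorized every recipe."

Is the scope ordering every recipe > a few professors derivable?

The DP *every recipe* is contained in the complex NP *the suggestion that the violinist memorized every recipe*.
A that-clause complement to a noun is an island; QR cannot cross the NP boundary.
So the wide-scope reading for *every recipe* is blocked.

No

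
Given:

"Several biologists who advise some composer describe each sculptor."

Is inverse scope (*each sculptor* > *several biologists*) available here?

Yes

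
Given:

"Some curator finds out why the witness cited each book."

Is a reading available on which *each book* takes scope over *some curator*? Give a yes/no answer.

No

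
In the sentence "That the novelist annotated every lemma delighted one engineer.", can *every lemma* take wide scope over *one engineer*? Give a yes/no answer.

No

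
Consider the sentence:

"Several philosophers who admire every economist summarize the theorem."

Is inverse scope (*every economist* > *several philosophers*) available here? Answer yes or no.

*every economist* sits inside the relative clause *who admire every economist*.
Quantifiers inside a relative clause are trapped there; the RC boundary blocks QR.
So the wide-scope reading for *every economist* is blocked.

No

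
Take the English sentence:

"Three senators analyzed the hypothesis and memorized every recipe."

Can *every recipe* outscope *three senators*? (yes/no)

No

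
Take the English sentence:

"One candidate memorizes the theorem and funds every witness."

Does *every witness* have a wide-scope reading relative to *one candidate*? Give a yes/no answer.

*every witness* sits inside one conjunct of the coordinate structure (*funds every witness*).
Asymmetric QR out of one conjunct violates the Coordinate Structure Constraint.
Hence only narrow scope for *every witness* (under *one candidate*) survives.
(Only the surface reading survives: one fixed candidate with respect to all the relevant witnesses.)

No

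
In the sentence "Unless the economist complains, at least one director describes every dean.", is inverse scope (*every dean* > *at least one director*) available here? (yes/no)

Yes

Although there is an adjunct clause, *every dean* is in the main clause, not inside the adjunct.
No island intervenes, so both surface and inverse scope are derivable.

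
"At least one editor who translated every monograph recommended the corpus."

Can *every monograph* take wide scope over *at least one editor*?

*every monograph* sits inside the relative clause *who translated every monograph*.
Relative clauses are scope islands: a quantifier cannot QR out of a relative clause to take scope in the matrix clause.
*every monograph* is confined to the island and cannot take scope over *at least one editor*.

No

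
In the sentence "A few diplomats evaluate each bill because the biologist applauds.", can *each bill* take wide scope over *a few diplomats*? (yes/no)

*each bill* is a matrix argument; the adjunct is an island but the target quantifier is outside it.
Ordinary QR to a clause-peripheral position gives the wide-scope LF for the lower DP.

Yes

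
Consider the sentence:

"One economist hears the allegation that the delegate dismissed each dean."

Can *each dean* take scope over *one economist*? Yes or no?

*each dean* occurs within the complex NP *the allegation that the delegate dismissed each dean*.
The Complex NP Constraint bars QR out of the complement clause of a noun.
So the wide-scope reading for *each dean* is blocked.
(Only the surface reading survives: one fixed economist with respect to all the relevant deans.)

No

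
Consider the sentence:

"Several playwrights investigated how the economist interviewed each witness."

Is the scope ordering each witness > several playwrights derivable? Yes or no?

The DP *each witness* is contained in the embedded question *how the economist interviewed each witness*.
An indirect question is a wh-island; the filled [Spec,CP] blocks QR across the CP edge.
So *each witness* cannot raise high enough to outscope *several playwrights*; only the surface ordering *several playwrights* > *each witness* is available.

No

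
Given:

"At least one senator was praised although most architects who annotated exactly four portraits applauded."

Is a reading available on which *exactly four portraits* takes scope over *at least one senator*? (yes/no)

No

The target quantifier *exactly four portraits* is part of the relative clause *who annotated exactly four portraits*, which is itself inside the adjunct *although most architects who annotated exactly four portraits applauded*.
The quantifier would have to escape first the RC and then the adjunct — two independent island violations.
So *exactly four portraits* cannot raise to a position above *at least one senator*.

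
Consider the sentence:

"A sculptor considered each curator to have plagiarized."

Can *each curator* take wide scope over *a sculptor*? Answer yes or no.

The ECM infinitive is scope-transparent — *each curator* is free to raise above *a sculptor*.
Ordinary QR to a clause-peripheral position gives the wide-scope LF for the lower DP.

Yes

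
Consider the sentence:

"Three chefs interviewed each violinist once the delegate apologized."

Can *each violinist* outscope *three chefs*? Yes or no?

The adjunct island is irrelevant here — *each violinist* and *three chefs* are both in the matrix clause.
Clause-internal QR can adjoin the lower DP above the subject, yielding the inverse reading.
So *each violinist* > *three chefs* is among the available readings.

Yes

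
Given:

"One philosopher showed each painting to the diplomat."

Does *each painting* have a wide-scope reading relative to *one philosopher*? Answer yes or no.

*each painting* and *one philosopher* are in the same minimal clause.
Ordinary QR to a clause-peripheral position gives the wide-scope LF for the lower DP.

Yes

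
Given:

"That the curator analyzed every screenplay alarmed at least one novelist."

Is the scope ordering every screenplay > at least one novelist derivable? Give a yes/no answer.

*every screenplay* sits inside the sentential subject *that the curator analyzed every screenplay*.
Sentential subjects are islands: a quantifier inside the subject clause cannot raise over the matrix predicate.
*every screenplay* > *at least one novelist* would require crossing that boundary, which is illicit.

No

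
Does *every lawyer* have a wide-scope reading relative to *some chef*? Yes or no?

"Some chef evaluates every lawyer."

Yes

*every lawyer* is the matrix object and *some chef* the matrix subject; the two are clausemates.
Ordinary QR to a clause-peripheral position gives the wide-scope LF for the lower DP.
The sentence is scopally ambiguous between *some chef* > *every lawyer* and *every lawyer* > *some chef*.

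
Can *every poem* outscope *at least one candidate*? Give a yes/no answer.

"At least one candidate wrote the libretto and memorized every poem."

No

*every poem* sits inside one conjunct of the coordinate structure (*memorized every poem*).
QR out of a conjunct would have to apply non-ATB, which the CSC forbids.
There is no licit LF on which *every poem* c-commands *at least one candidate*.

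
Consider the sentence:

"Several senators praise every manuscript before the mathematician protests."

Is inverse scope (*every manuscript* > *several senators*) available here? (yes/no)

Yes

Although there is an adjunct clause, *every manuscript* is in the main clause, not inside the adjunct.
Nothing blocks QR of the lower DP to a position above the higher one, so inverse scope is available.
Both orderings are possible: *several senators* > *every manuscript* and *every manuscript* > *several senators*.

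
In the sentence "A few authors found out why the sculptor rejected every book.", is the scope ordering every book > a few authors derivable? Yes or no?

Structurally, *every book* is inside the embedded question *why the sculptor rejected every book*.
Embedded questions are wh-islands: a quantifier inside an indirect question cannot QR into the matrix clause.
Hence only narrow scope for *every book* (under *a few authors*) survives.

No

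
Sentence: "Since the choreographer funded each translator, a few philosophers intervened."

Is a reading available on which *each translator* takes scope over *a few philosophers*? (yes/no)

No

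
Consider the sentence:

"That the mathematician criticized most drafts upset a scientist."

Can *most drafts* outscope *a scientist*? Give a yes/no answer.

*most drafts* occurs within the sentential subject *that the mathematician criticized most drafts*.
Clausal subjects are scope islands; QR from inside the subject into the matrix is barred.
The ordering *most drafts* > *a scientist* is therefore underivable.

No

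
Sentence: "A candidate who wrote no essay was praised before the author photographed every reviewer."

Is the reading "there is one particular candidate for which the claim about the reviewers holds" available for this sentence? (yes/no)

This is the *a candidate* > *every reviewer* reading.
That is the surface-scope ordering, which is always one of the available readings — island constraints only ever restrict inverse scope.

Yes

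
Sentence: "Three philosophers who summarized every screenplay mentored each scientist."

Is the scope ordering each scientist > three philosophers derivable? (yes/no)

*each scientist* sits in the matrix clause, not in the relative clause on *three philosophers*.
With no island boundary between them, the object can take inverse scope over the subject via ordinary QR within the clause.

Yes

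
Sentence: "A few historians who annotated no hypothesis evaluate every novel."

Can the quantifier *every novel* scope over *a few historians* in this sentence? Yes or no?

Yes

Although the sentence contains a relative clause (*who annotated no hypothesis*), *every novel* is outside it, in the matrix VP.
Ordinary QR to a clause-peripheral position gives the wide-scope LF for the lower DP.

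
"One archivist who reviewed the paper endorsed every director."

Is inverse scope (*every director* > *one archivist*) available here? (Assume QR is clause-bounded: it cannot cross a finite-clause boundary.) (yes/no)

The relative clause *who reviewed the paper* modifies *one archivist*, but *every director* is not inside that relative clause — it is an argument of the matrix verb.
No island intervenes, so both surface and inverse scope are derivable.
The sentence is scopally ambiguous between *one archivist* > *every director* and *every director* > *one archivist*.

Yes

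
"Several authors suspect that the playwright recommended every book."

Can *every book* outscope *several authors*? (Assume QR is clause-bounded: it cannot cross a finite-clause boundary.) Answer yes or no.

No

The DP *every book* is contained in the finite complement clause *that the playwright recommended every book*.
With QR restricted to its own tensed clause, the embedded quantifier cannot reach a matrix scope position.
Hence only narrow scope for *every book* (under *several authors*) survives.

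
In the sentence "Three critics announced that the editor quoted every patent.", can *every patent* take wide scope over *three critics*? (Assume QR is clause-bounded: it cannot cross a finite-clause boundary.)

Structurally, *every patent* is inside the finite complement clause *that the editor quoted every patent*.
Given the clause-boundedness assumption, QR cannot cross the finite CP into the matrix.
So *every patent* cannot raise high enough to outscope *three critics*; only the surface ordering *three critics* > *every patent* is available.

No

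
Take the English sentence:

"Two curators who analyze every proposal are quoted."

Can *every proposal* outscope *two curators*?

*every proposal* sits inside the relative clause *who analyze every proposal*.
Quantifiers inside a relative clause are trapped there; the RC boundary blocks QR.
*every proposal* > *two curators* would require crossing that boundary, which is illicit.

No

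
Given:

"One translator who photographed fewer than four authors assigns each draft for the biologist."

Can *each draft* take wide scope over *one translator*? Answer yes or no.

Yes

The RC *who photographed fewer than four authors* is an island, but *each draft* is not inside it — it is the matrix object, a clausemate of *one translator*.
No island intervenes, so both surface and inverse scope are derivable.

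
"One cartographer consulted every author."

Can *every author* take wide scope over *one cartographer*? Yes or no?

*every author* is the matrix object and *one cartographer* the matrix subject; the two are clausemates.
Nothing blocks QR of the lower DP to a position above the higher one, so inverse scope is available.

Yes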